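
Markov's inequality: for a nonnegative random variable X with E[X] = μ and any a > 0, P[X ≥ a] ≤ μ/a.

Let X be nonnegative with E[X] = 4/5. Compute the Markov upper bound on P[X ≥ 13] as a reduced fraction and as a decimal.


μ = E[X] = 4/5, a = 13.
Markov: P[X ≥ 13] ≤ μ/a = (4/5)/13 = 4/65.
Numerically: ≈ 0.062.
(Since a = 13 > μ = 0.800, the bound 4/65 is < 1 and informative.)

P[X ≥ 13] ≤ 4/65 ≈ 0.062.


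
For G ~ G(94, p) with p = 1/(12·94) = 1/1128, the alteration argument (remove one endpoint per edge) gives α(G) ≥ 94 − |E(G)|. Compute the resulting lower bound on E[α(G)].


E[|E(G)|] = C(94, 2)·p = 4371 · (1/1128) = 31/8.
E[α(G)] ≥ n − E[|E(G)|] = 94 − 31/8 = 721/8.
Numerically: ≈ 90.125.
(This is only a lower bound; the true E[α(G)] may be larger.)

E[α(G)] ≥ 721/8 ≈ 90.125.


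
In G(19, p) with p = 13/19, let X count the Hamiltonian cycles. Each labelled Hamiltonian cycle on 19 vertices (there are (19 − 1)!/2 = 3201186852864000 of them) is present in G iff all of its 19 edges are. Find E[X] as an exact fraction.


K_19 has (19 − 1)!/2 = 3201186852864000 labelled Hamiltonian cycles.
For each such Hamiltonian cycle H, let X_H = 1 if all 19 edges of H are present in G. Then P[X_H = 1] = p^{19} = (13/19)^{19} = 1461920290375446110677/1978419655660313589123979.
By linearity: E[X] = Σ_H E[X_H] = 3201186852864000 · p^{19} = 3201186852864000 · 1461920290375446110677/1978419655660313589123979 = 4679880013484999364018134658428928000/1978419655660313589123979.
Numerically: E[X] ≈ 2.37e+12.

E[X] = 3201186852864000 · (13/19)^{19} = 4679880013484999364018134658428928000/1978419655660313589123979 ≈ 2.37e+12.


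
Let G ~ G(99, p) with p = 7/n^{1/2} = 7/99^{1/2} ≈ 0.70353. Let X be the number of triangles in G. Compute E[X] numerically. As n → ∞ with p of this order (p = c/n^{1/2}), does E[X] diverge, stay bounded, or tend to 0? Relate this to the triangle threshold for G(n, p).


Number of potential triangles: C(99, 3) = 156849.
Each occurs with probability p³ ≈ (0.70353)³ ≈ 3.4821007e-01.
By linearity: E[X] = C(99, 3)·p³ ≈ 156849 · 3.4821007e-01 ≈ 54616.40148.
Since α = 1/2 < 1, p = c/n^{1/2} ≫ 1/n is above the triangle threshold p ~ 1/n. Asymptotically E[X] ~ (c³/6)·n^{3(1−α)} = (7³/6)·n^{1.5} → ∞; triangles are abundant w.h.p.

E[X] ≈ 54616.40148; in regime p = Θ(1/n^{1/2}) E[X] diverges (above the triangle threshold p ~ 1/n).


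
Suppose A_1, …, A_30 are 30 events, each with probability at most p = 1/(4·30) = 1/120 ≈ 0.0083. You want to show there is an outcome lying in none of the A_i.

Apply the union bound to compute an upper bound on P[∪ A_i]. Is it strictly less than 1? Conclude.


Union bound: P[∪_{i=1}^{30} A_i] ≤ Σ_i P[A_i] ≤ 30·p = 30·(1/120) = 1/4.
Numerically: 1/4 ≈ 0.2500.
Is 1/4 < 1? YES.
Since P[∪ A_i] ≤ 1/4 < 1, the complement has P[∩ A_i^c] ≥ 1 − 1/4 = 3/4 > 0, so some outcome avoids every A_i.

30·p = 1/4 ≈ 0.2500; existence CERTIFIED by the union bound.


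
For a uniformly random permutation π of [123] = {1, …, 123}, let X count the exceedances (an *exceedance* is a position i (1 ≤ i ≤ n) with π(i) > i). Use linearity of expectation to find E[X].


Write X = Σ_{i=1}^{123} X_i, where X_i = 1_{π(i) > i}.
For each fixed i, π(i) is uniform over {1, …, 123} (marginal of a uniform permutation), so P[π(i) > i] = (n − i)/n. Summing: Σ_{i=1}^{123} (n − i)/n = (0 + 1 + … + 122)/123 = 123(123 − 1)/(2·123) = (123 − 1)/2.
Hence E[X] = Σ_{i=1}^{123} (123 − i)/123 = 61 ≈ 61.000.

E[X] = 61 = 61.000.


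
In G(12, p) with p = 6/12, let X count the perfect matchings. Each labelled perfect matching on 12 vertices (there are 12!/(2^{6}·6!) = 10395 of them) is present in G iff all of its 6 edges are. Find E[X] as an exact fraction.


K_12 has 12!/(2^{6}·6!) = 10395 labelled perfect matchings.
For each such perfect matching H, let X_H = 1 if all 6 edges of H are present in G. Then P[X_H = 1] = p^{6} = (1/2)^{6} = 1/64.
Summing the indicators: E[X] = Σ_H E[X_H] = 10395 · p^{6} = 10395 · 1/64 = 10395/64.
Numerically: E[X] ≈ 162.422.

E[X] = 10395 · (1/2)^{6} = 10395/64 ≈ 162.422.


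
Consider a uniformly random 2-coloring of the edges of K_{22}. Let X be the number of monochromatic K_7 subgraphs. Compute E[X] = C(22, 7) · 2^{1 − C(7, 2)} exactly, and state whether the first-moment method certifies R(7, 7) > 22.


E[X] = C(22, 7) · 2^{1 − 21} = 170544 · 2^{−20} = 170544/1048576.
As a reduced fraction: E[X] = 10659/65536 ≈ 0.16264.
Is E[X] < 1? YES.
Since E[X] < 1, there exists a 2-coloring of K_{22} with no monochromatic K_7; hence R(7, 7) > 22.

E[X] = 10659/65536 ≈ 0.16264; E[X] < 1, so R(7, 7) > 22.


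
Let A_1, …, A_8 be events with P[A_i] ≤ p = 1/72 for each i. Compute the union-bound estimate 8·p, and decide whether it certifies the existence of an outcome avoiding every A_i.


Union bound: P[∪_{i=1}^{8} A_i] ≤ Σ_i P[A_i] ≤ 8·p = 8·(1/72) = 1/9.
Numerically: 1/9 ≈ 0.1111.
Is 1/9 < 1? YES.
Since P[∪ A_i] ≤ 1/9 < 1, the complement has P[∩ A_i^c] ≥ 1 − 1/9 = 8/9 > 0, so some outcome avoids every A_i.

8·p = 1/9 ≈ 0.1111; existence CERTIFIED by the union bound.


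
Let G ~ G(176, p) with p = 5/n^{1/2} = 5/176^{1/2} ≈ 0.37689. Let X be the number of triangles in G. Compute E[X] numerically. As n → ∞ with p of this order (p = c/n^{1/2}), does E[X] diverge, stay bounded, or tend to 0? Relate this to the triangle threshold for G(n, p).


Number of potential triangles: C(176, 3) = 893200.
Each occurs with probability p³ ≈ (0.37689)³ ≈ 5.3535395e-02.
By linearity: E[X] = C(176, 3)·p³ ≈ 893200 · 5.3535395e-02 ≈ 47817.81480.
Since α = 1/2 < 1, p = c/n^{1/2} ≫ 1/n is above the triangle threshold p ~ 1/n. Asymptotically E[X] ~ (c³/6)·n^{3(1−α)} = (5³/6)·n^{1.5} → ∞; triangles are abundant w.h.p.

E[X] ≈ 47817.81480; in regime p = Θ(1/n^{1/2}) E[X] diverges (above the triangle threshold p ~ 1/n).


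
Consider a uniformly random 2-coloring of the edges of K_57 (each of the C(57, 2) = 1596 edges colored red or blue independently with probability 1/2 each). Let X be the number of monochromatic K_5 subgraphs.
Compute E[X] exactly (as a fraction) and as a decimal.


Let X = Σ_S X_S over the C(57, 5) = 4187106 subsets S of size 5, where X_S = 1 if the K_5 on S is monochromatic.
For a fixed S, the K_5 on S has C(5, 2) = 10 edges. P[all 10 edges red] = (1/2)^10, and likewise for blue, so P[monochromatic] = 2·(1/2)^10 = 2^{1 − 10} = 1/512.
Summing: E[X] = C(57, 5) · 2^{1 − 10} = 4187106 · 1/512 = 2093553/256.
Numerically: E[X] ≈ 8177.9414.

E[X] = C(57,5)·2^(1−C(5,2)) = 2093553/256 ≈ 8177.9414.


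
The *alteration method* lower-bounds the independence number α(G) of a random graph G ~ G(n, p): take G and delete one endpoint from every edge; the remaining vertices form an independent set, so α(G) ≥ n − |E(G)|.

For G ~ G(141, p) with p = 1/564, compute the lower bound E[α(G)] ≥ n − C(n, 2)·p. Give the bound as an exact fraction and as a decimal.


E[|E(G)|] = C(141, 2)·p = 9870 · (1/564) = 35/2.
E[α(G)] ≥ n − E[|E(G)|] = 141 − 35/2 = 247/2.
Numerically: ≈ 123.500000.
(This is only a lower bound; the true E[α(G)] may be larger.)

E[α(G)] ≥ 247/2 ≈ 123.500000.


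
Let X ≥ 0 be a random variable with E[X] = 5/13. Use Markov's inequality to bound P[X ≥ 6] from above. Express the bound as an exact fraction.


μ = E[X] = 5/13, a = 6.
Markov: P[X ≥ 6] ≤ μ/a = (5/13)/6 = 5/78.
Numerically: ≈ 0.064.
(Since a = 6 > μ = 0.385, the bound 5/78 is < 1 and informative.)

P[X ≥ 6] ≤ 5/78 ≈ 0.064.


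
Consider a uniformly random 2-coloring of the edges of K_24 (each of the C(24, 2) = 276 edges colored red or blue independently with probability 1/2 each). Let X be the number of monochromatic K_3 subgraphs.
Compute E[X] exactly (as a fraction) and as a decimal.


Let X = Σ_S X_S over the C(24, 3) = 2024 subsets S of size 3, where X_S = 1 if the K_3 on S is monochromatic.
For a fixed S, the K_3 on S has C(3, 2) = 3 edges. P[all 3 edges red] = (1/2)^3, and likewise for blue, so P[monochromatic] = 2·(1/2)^3 = 2^{1 − 3} = 1/4.
Summing: E[X] = C(24, 3) · 2^{1 − 3} = 2024 · 1/4 = 506.
Numerically: E[X] ≈ 506.000.

E[X] = C(24,3)·2^(1−C(3,2)) = 506 ≈ 506.000.


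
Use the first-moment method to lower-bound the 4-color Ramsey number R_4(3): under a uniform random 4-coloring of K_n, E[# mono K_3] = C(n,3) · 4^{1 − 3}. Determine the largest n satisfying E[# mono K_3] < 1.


We need C(n, 3) · 4^{1 − 3} < 1, i.e. C(n, 3) < 4^{3 − 1} = 16.
Check values of n near the boundary:
  n = 3: C(3, 3) = 1; 1 < 16? YES
  n = 4: C(4, 3) = 4; 4 < 16? YES
  n = 5: C(5, 3) = 10; 10 < 16? YES
  n = 6: C(6, 3) = 20; 20 < 16? NO
  n = 7: C(7, 3) = 35; 35 < 16? NO
The largest n with C(n, 3) < 16 is n = 5 (where E[X] = 5/8 ≈ 0.6250). Hence R_4(3) > 5, i.e. R_4(3) ≥ 6.

Largest n = 5; hence R_4(3) > 5.


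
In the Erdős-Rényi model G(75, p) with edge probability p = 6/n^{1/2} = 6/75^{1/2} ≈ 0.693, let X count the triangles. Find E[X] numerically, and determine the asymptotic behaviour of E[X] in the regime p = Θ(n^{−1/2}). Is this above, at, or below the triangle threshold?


Number of potential triangles: C(75, 3) = 67525.
Each occurs with probability p³ ≈ (0.693)³ ≈ 3.32554e-01.
By linearity: E[X] = C(75, 3)·p³ ≈ 67525 · 3.32554e-01 ≈ 22455.692.
Since α = 1/2 < 1, p = c/n^{1/2} ≫ 1/n is above the triangle threshold p ~ 1/n. Asymptotically E[X] ~ (c³/6)·n^{3(1−α)} = (6³/6)·n^{1.5} → ∞; triangles are abundant w.h.p.

E[X] ≈ 22455.692; in regime p = Θ(1/n^{1/2}) E[X] diverges (above the triangle threshold p ~ 1/n).


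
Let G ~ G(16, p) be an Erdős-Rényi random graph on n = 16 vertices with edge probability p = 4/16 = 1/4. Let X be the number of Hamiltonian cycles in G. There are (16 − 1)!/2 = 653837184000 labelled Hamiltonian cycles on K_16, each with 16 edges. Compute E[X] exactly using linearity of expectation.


K_16 has (16 − 1)!/2 = 653837184000 labelled Hamiltonian cycles.
For each such Hamiltonian cycle H, let X_H = 1 if all 16 edges of H are present in G. Then P[X_H = 1] = p^{16} = (1/4)^{16} = 1/4294967296.
By linearity of expectation: E[X] = Σ_H E[X_H] = 653837184000 · p^{16} = 653837184000 · 1/4294967296 = 638512875/4194304.
Numerically: E[X] ≈ 152.23.

E[X] = 653837184000 · (1/4)^{16} = 638512875/4194304 ≈ 152.23.


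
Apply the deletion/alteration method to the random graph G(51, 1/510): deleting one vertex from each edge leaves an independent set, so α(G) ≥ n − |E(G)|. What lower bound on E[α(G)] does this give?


E[|E(G)|] = C(51, 2)·p = 1275 · (1/510) = 5/2.
E[α(G)] ≥ n − E[|E(G)|] = 51 − 5/2 = 97/2.
Numerically: ≈ 48.50000.
(This is only a lower bound; the true E[α(G)] may be larger.)

E[α(G)] ≥ 97/2 ≈ 48.50000.


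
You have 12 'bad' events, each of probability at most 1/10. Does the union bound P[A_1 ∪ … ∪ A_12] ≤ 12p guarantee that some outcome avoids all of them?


Union bound: P[∪_{i=1}^{12} A_i] ≤ Σ_i P[A_i] ≤ 12·p = 12·(1/10) = 6/5.
Numerically: 6/5 ≈ 1.200000.
Is 6/5 < 1? NO.
Since the bound 6/5 is ≥ 1, the union bound is uninformative here; it does NOT by itself certify existence.

12·p = 6/5 ≈ 1.200000; existence NOT certified by the union bound.


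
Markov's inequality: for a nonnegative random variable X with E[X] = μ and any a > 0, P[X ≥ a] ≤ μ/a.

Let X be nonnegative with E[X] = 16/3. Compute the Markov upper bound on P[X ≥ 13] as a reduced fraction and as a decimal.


μ = E[X] = 16/3, a = 13.
Markov: P[X ≥ 13] ≤ μ/a = (16/3)/13 = 16/39.
Numerically: ≈ 0.41026.
(Since a = 13 > μ = 5.33333, the bound 16/39 is < 1 and informative.)

P[X ≥ 13] ≤ 16/39 ≈ 0.41026.


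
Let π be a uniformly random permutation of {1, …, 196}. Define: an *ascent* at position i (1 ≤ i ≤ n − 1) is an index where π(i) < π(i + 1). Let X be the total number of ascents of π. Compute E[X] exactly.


Write X = Σ X_I over i = 1, …, 195, with X_I the indicator of one ascent.
There are 195 indicators.
For each fixed i, the pair (π(i), π(i+1)) is a uniformly random ordered pair of distinct values from {1, …, 196}; by symmetry P[π(i) < π(i+1)] = 1/2.
By linearity: E[X] = 195 · (1/2) = (196 − 1) · (1/2) = 195/2 ≈ 97.500.

E[X] = 195/2 = 97.500.


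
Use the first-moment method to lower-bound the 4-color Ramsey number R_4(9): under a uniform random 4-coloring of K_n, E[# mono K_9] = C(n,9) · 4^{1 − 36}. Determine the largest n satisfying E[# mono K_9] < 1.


We need C(n, 9) · 4^{1 − 36} < 1, i.e. C(n, 9) < 4^{36 − 1} = 1180591620717411303424.
Check values of n near the boundary:
  n = 909: C(909, 9) = 1122169012923711463931; 1122169012923711463931 < 1180591620717411303424? YES
  n = 910: C(910, 9) = 1133378248346922788210; 1133378248346922788210 < 1180591620717411303424? YES
  n = 911: C(911, 9) = 1144686900492291197405; 1144686900492291197405 < 1180591620717411303424? YES
  n = 912: C(912, 9) = 1156095740032081475120; 1156095740032081475120 < 1180591620717411303424? YES
  n = 913: C(913, 9) = 1167605542753639808390; 1167605542753639808390 < 1180591620717411303424? YES
  n = 914: C(914, 9) = 1179217089587653905932; 1179217089587653905932 < 1180591620717411303424? YES
  n = 915: C(915, 9) = 1190931166636537885130; 1190931166636537885130 < 1180591620717411303424? NO
  n = 916: C(916, 9) = 1202748565202942340440; 1202748565202942340440 < 1180591620717411303424? NO
The largest n with C(n, 9) < 1180591620717411303424 is n = 914 (where E[X] = 294804272396913476483/295147905179352825856 ≈ 0.998836). Hence R_4(9) > 914, i.e. R_4(9) ≥ 915.

Largest n = 914; hence R_4(9) > 914.


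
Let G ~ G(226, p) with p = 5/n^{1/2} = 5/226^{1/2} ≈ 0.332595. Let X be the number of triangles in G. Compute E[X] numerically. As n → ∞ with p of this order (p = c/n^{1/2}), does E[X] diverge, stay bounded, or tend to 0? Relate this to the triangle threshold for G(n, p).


Number of potential triangles: C(226, 3) = 1898400.
Each occurs with probability p³ ≈ (0.332595)³ ≈ 3.67914881e-02.
By linearity: E[X] = C(226, 3)·p³ ≈ 1898400 · 3.67914881e-02 ≈ 69844.961050.
Since α = 1/2 < 1, p = c/n^{1/2} ≫ 1/n is above the triangle threshold p ~ 1/n. Asymptotically E[X] ~ (c³/6)·n^{3(1−α)} = (5³/6)·n^{1.5} → ∞; triangles are abundant w.h.p.

E[X] ≈ 69844.961050; in regime p = Θ(1/n^{1/2}) E[X] diverges (above the triangle threshold p ~ 1/n).


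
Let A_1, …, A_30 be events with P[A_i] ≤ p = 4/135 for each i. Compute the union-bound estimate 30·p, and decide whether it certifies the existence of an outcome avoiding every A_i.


Union bound: P[∪_{i=1}^{30} A_i] ≤ Σ_i P[A_i] ≤ 30·p = 30·(4/135) = 8/9.
Numerically: 8/9 ≈ 0.8888889.
Is 8/9 < 1? YES.
Since P[∪ A_i] ≤ 8/9 < 1, the complement has P[∩ A_i^c] ≥ 1 − 8/9 = 1/9 > 0, so some outcome avoids every A_i.

30·p = 8/9 ≈ 0.8888889; existence CERTIFIED by the union bound.


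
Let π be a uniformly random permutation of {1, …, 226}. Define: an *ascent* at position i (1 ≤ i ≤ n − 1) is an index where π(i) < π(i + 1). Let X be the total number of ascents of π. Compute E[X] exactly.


Write X = Σ X_I over i = 1, …, 225, with X_I the indicator of one ascent.
There are 225 indicators.
For each fixed i, the pair (π(i), π(i+1)) is a uniformly random ordered pair of distinct values from {1, …, 226}; by symmetry P[π(i) < π(i+1)] = 1/2.
By linearity: E[X] = 225 · (1/2) = (226 − 1) · (1/2) = 225/2 ≈ 112.500.

E[X] = 225/2 = 112.500.


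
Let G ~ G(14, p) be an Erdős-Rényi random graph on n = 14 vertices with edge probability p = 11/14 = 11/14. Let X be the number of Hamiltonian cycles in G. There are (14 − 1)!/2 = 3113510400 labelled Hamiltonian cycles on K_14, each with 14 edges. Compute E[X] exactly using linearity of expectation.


K_14 has (14 − 1)!/2 = 3113510400 labelled Hamiltonian cycles.
For each such Hamiltonian cycle H, let X_H = 1 if all 14 edges of H are present in G. Then P[X_H = 1] = p^{14} = (11/14)^{14} = 379749833583241/11112006825558016.
By linearity of expectation: E[X] = Σ_H E[X_H] = 3113510400 · p^{14} = 3113510400 · 379749833583241/11112006825558016 = 329898174179601037725/3100448333024.
Numerically: E[X] ≈ 1.064e+08.

E[X] = 3113510400 · (11/14)^{14} = 329898174179601037725/3100448333024 ≈ 1.064e+08.


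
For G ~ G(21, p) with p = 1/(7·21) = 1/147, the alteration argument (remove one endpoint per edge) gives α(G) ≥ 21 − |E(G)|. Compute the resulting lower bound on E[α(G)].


E[|E(G)|] = C(21, 2)·p = 210 · (1/147) = 10/7.
E[α(G)] ≥ n − E[|E(G)|] = 21 − 10/7 = 137/7.
Numerically: ≈ 19.571.
(This is only a lower bound; the true E[α(G)] may be larger.)

E[α(G)] ≥ 137/7 ≈ 19.571.


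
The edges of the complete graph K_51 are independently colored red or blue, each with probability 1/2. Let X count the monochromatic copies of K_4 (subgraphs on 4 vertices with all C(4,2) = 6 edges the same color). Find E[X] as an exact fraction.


Let X = Σ_S X_S over the C(51, 4) = 249900 subsets S of size 4, where X_S = 1 if the K_4 on S is monochromatic.
For a fixed S, the K_4 on S has C(4, 2) = 6 edges. P[all 6 edges red] = (1/2)^6, and likewise for blue, so P[monochromatic] = 2·(1/2)^6 = 2^{1 − 6} = 1/32.
By linearity: E[X] = C(51, 4) · 2^{1 − 6} = 249900 · 1/32 = 62475/8.
Numerically: E[X] ≈ 7809.3750.

E[X] = C(51,4)·2^(1−C(4,2)) = 62475/8 ≈ 7809.3750.


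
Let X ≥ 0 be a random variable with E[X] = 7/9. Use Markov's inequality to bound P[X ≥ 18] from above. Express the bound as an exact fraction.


μ = E[X] = 7/9, a = 18.
Markov: P[X ≥ 18] ≤ μ/a = (7/9)/18 = 7/162.
Numerically: ≈ 0.0432.
(Since a = 18 > μ = 0.7778, the bound 7/162 is < 1 and informative.)

P[X ≥ 18] ≤ 7/162 ≈ 0.0432.


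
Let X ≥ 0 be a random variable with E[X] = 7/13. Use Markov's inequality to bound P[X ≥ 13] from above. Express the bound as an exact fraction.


μ = E[X] = 7/13, a = 13.
Markov: P[X ≥ 13] ≤ μ/a = (7/13)/13 = 7/169.
Numerically: ≈ 0.04142.
(Since a = 13 > μ = 0.53846, the bound 7/169 is < 1 and informative.)

P[X ≥ 13] ≤ 7/169 ≈ 0.04142.


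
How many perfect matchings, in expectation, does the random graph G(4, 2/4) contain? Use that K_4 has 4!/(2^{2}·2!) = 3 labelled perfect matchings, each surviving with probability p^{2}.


K_4 has 4!/(2^{2}·2!) = 3 labelled perfect matchings.
For each such perfect matching H, let X_H = 1 if all 2 edges of H are present in G. Then P[X_H = 1] = p^{2} = (1/2)^{2} = 1/4.
By linearity of expectation: E[X] = Σ_H E[X_H] = 3 · p^{2} = 3 · 1/4 = 3/4.
Numerically: E[X] ≈ 0.75.

E[X] = 3 · (1/2)^{2} = 3/4 ≈ 0.75.


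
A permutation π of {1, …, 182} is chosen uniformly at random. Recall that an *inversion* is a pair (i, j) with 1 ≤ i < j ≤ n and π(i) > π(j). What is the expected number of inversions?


Write X = Σ X_I over the C(182, 2) = 16471 pairs i < j, with X_I the indicator of one inversion.
There are 16471 indicators.
For each fixed pair i < j, the values π(i) and π(j) are two distinct elements of {1, …, 182} in uniformly random order; by symmetry P[π(i) > π(j)] = 1/2.
By linearity: E[X] = 16471 · (1/2) = C(182, 2) · (1/2) = 16471/2 = 16471/2 ≈ 8235.50000.

E[X] = 16471/2 = 8235.50000.


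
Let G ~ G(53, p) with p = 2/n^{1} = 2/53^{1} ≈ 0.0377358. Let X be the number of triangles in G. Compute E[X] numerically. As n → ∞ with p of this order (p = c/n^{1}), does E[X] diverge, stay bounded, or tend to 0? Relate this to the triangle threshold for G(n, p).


Number of potential triangles: C(53, 3) = 23426.
Each occurs with probability p³ ≈ (0.0377358)³ ≈ 5.37356341e-05.
By linearity: E[X] = C(53, 3)·p³ ≈ 23426 · 5.37356341e-05 ≈ 1.258811.
Here α = 1, so p = 2/n is exactly at the triangle threshold p ~ 1/n. Asymptotically E[X] → c³/6 = 2³/6 = 4/3 ≈ 1.333333, a bounded constant. In this regime the triangle count is asymptotically Poisson(c³/6).

E[X] ≈ 1.258811; in regime p = Θ(1/n^{1}) E[X] stays bounded (at the triangle threshold p ~ 1/n).


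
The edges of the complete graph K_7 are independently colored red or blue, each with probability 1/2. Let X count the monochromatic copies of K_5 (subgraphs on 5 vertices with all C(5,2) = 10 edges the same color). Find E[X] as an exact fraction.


Let X = Σ_S X_S over the C(7, 5) = 21 subsets S of size 5, where X_S = 1 if the K_5 on S is monochromatic.
For a fixed S, the K_5 on S has C(5, 2) = 10 edges. P[all 10 edges red] = (1/2)^10, and likewise for blue, so P[monochromatic] = 2·(1/2)^10 = 2^{1 − 10} = 1/512.
By linearity of expectation: E[X] = C(7, 5) · 2^{1 − 10} = 21 · 1/512 = 21/512.
Numerically: E[X] ≈ 0.041.

E[X] = C(7,5)·2^(1−C(5,2)) = 21/512 ≈ 0.041.


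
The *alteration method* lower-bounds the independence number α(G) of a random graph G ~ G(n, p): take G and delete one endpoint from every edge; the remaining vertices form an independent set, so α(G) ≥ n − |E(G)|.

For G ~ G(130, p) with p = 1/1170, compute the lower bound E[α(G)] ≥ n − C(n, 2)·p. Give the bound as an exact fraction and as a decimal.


E[|E(G)|] = C(130, 2)·p = 8385 · (1/1170) = 43/6.
E[α(G)] ≥ n − E[|E(G)|] = 130 − 43/6 = 737/6.
Numerically: ≈ 122.83333.
(This is only a lower bound; the true E[α(G)] may be larger.)

E[α(G)] ≥ 737/6 ≈ 122.83333.


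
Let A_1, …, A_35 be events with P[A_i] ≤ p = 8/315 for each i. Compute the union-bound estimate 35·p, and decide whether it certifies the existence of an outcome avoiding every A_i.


Union bound: P[∪_{i=1}^{35} A_i] ≤ Σ_i P[A_i] ≤ 35·p = 35·(8/315) = 8/9.
Numerically: 8/9 ≈ 0.8889.
Is 8/9 < 1? YES.
Since P[∪ A_i] ≤ 8/9 < 1, the complement has P[∩ A_i^c] ≥ 1 − 8/9 = 1/9 > 0, so some outcome avoids every A_i.

35·p = 8/9 ≈ 0.8889; existence CERTIFIED by the union bound.


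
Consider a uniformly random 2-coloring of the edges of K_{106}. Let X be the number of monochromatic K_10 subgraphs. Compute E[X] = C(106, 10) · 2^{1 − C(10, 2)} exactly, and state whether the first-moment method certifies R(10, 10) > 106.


E[X] = C(106, 10) · 2^{1 − 45} = 31853506369685 · 2^{−44} = 31853506369685/17592186044416.
As a reduced fraction: E[X] = 31853506369685/17592186044416 ≈ 1.811.
Is E[X] < 1? NO.
Since E[X] ≥ 1, the first-moment bound is inconclusive at n = 106; it does NOT by itself certify R(10, 10) > 106.

E[X] = 31853506369685/17592186044416 ≈ 1.811; E[X] ≥ 1; first-moment method inconclusive here.


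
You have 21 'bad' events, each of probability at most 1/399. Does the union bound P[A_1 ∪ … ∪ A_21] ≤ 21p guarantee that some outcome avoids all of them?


Union bound: P[∪_{i=1}^{21} A_i] ≤ Σ_i P[A_i] ≤ 21·p = 21·(1/399) = 1/19.
Numerically: 1/19 ≈ 0.053.
Is 1/19 < 1? YES.
Since P[∪ A_i] ≤ 1/19 < 1, the complement has P[∩ A_i^c] ≥ 1 − 1/19 = 18/19 > 0, so some outcome avoids every A_i.

21·p = 1/19 ≈ 0.053; existence CERTIFIED by the union bound.


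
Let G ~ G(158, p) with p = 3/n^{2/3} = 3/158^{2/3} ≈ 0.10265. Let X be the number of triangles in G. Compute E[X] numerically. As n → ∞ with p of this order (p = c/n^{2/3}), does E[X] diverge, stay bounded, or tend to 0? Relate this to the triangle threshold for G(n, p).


Number of potential triangles: C(158, 3) = 644956.
Each occurs with probability p³ ≈ (0.10265)³ ≈ 1.0815574e-03.
By linearity: E[X] = C(158, 3)·p³ ≈ 644956 · 1.0815574e-03 ≈ 697.55696.
Since α = 2/3 < 1, p = c/n^{2/3} ≫ 1/n is above the triangle threshold p ~ 1/n. Asymptotically E[X] ~ (c³/6)·n^{3(1−α)} = (3³/6)·n^{1} → ∞; triangles are abundant w.h.p.

E[X] ≈ 697.55696; in regime p = Θ(1/n^{2/3}) E[X] diverges (above the triangle threshold p ~ 1/n).


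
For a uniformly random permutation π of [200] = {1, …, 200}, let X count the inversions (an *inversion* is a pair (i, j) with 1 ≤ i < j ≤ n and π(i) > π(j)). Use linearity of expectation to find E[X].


Write X = Σ X_I over the C(200, 2) = 19900 pairs i < j, with X_I the indicator of one inversion.
There are 19900 indicators.
For each fixed pair i < j, the values π(i) and π(j) are two distinct elements of {1, …, 200} in uniformly random order; by symmetry P[π(i) > π(j)] = 1/2.
By linearity: E[X] = 19900 · (1/2) = C(200, 2) · (1/2) = 19900/2 = 9950 ≈ 9950.000000.

E[X] = 9950 = 9950.000000.


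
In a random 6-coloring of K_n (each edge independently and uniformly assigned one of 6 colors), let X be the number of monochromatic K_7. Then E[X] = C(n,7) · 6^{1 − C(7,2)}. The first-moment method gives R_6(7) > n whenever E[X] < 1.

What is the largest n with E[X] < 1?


We need C(n, 7) · 6^{1 − 21} < 1, i.e. C(n, 7) < 6^{21 − 1} = 3656158440062976.
Check values of n near the boundary:
  n = 566: C(566, 7) = 3557206237959440; 3557206237959440 < 3656158440062976? YES
  n = 567: C(567, 7) = 3601671315933933; 3601671315933933 < 3656158440062976? YES
  n = 568: C(568, 7) = 3646611956239704; 3646611956239704 < 3656158440062976? YES
  n = 569: C(569, 7) = 3692032389858348; 3692032389858348 < 3656158440062976? NO
The largest n with C(n, 7) < 3656158440062976 is n = 568 (where E[X] = 16882462760369/16926659444736 ≈ 0.9974). Hence R_6(7) > 568, i.e. R_6(7) ≥ 569.

Largest n = 568; hence R_6(7) > 568.


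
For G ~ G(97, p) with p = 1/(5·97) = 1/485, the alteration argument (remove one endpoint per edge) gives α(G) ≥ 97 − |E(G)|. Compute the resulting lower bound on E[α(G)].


E[|E(G)|] = C(97, 2)·p = 4656 · (1/485) = 48/5.
E[α(G)] ≥ n − E[|E(G)|] = 97 − 48/5 = 437/5.
Numerically: ≈ 87.400.
(This is only a lower bound; the true E[α(G)] may be larger.)

E[α(G)] ≥ 437/5 ≈ 87.400.


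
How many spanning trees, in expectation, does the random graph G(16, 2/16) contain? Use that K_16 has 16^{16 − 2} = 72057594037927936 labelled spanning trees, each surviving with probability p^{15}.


K_16 has 16^{16 − 2} = 72057594037927936 labelled spanning trees.
For each such spanning tree H, let X_H = 1 if all 15 edges of H are present in G. Then P[X_H = 1] = p^{15} = (1/8)^{15} = 1/35184372088832.
By linearity: E[X] = Σ_H E[X_H] = 72057594037927936 · p^{15} = 72057594037927936 · 1/35184372088832 = 2048.
Numerically: E[X] ≈ 2.05e+03.

E[X] = 72057594037927936 · (1/8)^{15} = 2048 ≈ 2.05e+03.


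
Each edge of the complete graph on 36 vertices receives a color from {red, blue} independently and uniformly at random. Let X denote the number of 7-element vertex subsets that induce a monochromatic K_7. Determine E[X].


Let X = Σ_S X_S over the C(36, 7) = 8347680 subsets S of size 7, where X_S = 1 if the K_7 on S is monochromatic.
For a fixed S, the K_7 on S has C(7, 2) = 21 edges. P[all 21 edges red] = (1/2)^21, and likewise for blue, so P[monochromatic] = 2·(1/2)^21 = 2^{1 − 21} = 1/1048576.
By linearity: E[X] = C(36, 7) · 2^{1 − 21} = 8347680 · 1/1048576 = 260865/32768.
Numerically: E[X] ≈ 7.9610.

E[X] = C(36,7)·2^(1−C(7,2)) = 260865/32768 ≈ 7.9610.


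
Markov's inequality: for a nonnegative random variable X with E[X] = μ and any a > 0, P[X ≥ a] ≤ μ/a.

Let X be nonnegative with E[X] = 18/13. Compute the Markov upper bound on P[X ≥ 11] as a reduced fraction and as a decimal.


μ = E[X] = 18/13, a = 11.
Markov: P[X ≥ 11] ≤ μ/a = (18/13)/11 = 18/143.
Numerically: ≈ 0.125874.
(Since a = 11 > μ = 1.384615, the bound 18/143 is < 1 and informative.)

P[X ≥ 11] ≤ 18/143 ≈ 0.125874.


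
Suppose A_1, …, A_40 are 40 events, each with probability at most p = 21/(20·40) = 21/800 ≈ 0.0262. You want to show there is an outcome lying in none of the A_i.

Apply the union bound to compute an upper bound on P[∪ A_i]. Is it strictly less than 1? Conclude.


Union bound: P[∪_{i=1}^{40} A_i] ≤ Σ_i P[A_i] ≤ 40·p = 40·(21/800) = 21/20.
Numerically: 21/20 ≈ 1.0500.
Is 21/20 < 1? NO.
Since the bound 21/20 is ≥ 1, the union bound is uninformative here; it does NOT by itself certify existence.

40·p = 21/20 ≈ 1.0500; existence NOT certified by the union bound.


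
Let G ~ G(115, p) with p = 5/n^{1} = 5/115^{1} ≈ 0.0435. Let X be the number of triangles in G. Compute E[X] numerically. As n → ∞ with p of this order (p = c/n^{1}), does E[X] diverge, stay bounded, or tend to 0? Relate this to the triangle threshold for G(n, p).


Number of potential triangles: C(115, 3) = 246905.
Each occurs with probability p³ ≈ (0.0435)³ ≈ 8.21895e-05.
By linearity: E[X] = C(115, 3)·p³ ≈ 246905 · 8.21895e-05 ≈ 20.293.
Here α = 1, so p = 5/n is exactly at the triangle threshold p ~ 1/n. Asymptotically E[X] → c³/6 = 5³/6 = 125/6 ≈ 20.833, a bounded constant. In this regime the triangle count is asymptotically Poisson(c³/6).

E[X] ≈ 20.293; in regime p = Θ(1/n^{1}) E[X] stays bounded (at the triangle threshold p ~ 1/n).


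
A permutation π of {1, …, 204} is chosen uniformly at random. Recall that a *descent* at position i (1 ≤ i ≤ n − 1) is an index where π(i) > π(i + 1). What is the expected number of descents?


Write X = Σ X_I over i = 1, …, 203, with X_I the indicator of one descent.
There are 203 indicators.
For each fixed i, the pair (π(i), π(i+1)) is a uniformly random ordered pair of distinct values from {1, …, 204}; by symmetry P[π(i) > π(i+1)] = 1/2.
By linearity: E[X] = 203 · (1/2) = (204 − 1) · (1/2) = 203/2 ≈ 101.500000.

E[X] = 203/2 = 101.500000.


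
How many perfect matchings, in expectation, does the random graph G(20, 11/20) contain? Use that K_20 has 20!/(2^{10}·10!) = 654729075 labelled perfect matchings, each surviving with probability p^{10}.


K_20 has 20!/(2^{10}·10!) = 654729075 labelled perfect matchings.
For each such perfect matching H, let X_H = 1 if all 10 edges of H are present in G. Then P[X_H = 1] = p^{10} = (11/20)^{10} = 25937424601/10240000000000.
Summing the indicators: E[X] = Σ_H E[X_H] = 654729075 · p^{10} = 654729075 · 25937424601/10240000000000 = 679279440675798963/409600000000.
Numerically: E[X] ≈ 1.6584e+06.

E[X] = 654729075 · (11/20)^{10} = 679279440675798963/409600000000 ≈ 1.6584e+06.


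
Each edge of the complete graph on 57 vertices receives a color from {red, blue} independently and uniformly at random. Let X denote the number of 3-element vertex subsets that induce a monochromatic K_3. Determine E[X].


Let X = Σ_S X_S over the C(57, 3) = 29260 subsets S of size 3, where X_S = 1 if the K_3 on S is monochromatic.
For a fixed S, the K_3 on S has C(3, 2) = 3 edges. P[all 3 edges red] = (1/2)^3, and likewise for blue, so P[monochromatic] = 2·(1/2)^3 = 2^{1 − 3} = 1/4.
By linearity: E[X] = C(57, 3) · 2^{1 − 3} = 29260 · 1/4 = 7315.
Numerically: E[X] ≈ 7315.000.

E[X] = C(57,3)·2^(1−C(3,2)) = 7315 ≈ 7315.000.


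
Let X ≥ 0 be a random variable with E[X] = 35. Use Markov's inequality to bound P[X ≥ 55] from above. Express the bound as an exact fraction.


μ = E[X] = 35, a = 55.
Markov: P[X ≥ 55] ≤ μ/a = (35)/55 = 7/11.
Numerically: ≈ 0.636.
(Since a = 55 > μ = 35.000, the bound 7/11 is < 1 and informative.)

P[X ≥ 55] ≤ 7/11 ≈ 0.636.


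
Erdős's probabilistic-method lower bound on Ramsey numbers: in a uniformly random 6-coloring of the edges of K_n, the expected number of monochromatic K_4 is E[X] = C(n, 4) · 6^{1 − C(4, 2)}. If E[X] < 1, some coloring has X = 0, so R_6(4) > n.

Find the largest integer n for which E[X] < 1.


We need C(n, 4) · 6^{1 − 6} < 1, i.e. C(n, 4) < 6^{6 − 1} = 7776.
Check values of n near the boundary:
  n = 17: C(17, 4) = 2380; 2380 < 7776? YES
  n = 18: C(18, 4) = 3060; 3060 < 7776? YES
  n = 19: C(19, 4) = 3876; 3876 < 7776? YES
  n = 20: C(20, 4) = 4845; 4845 < 7776? YES
  n = 21: C(21, 4) = 5985; 5985 < 7776? YES
  n = 22: C(22, 4) = 7315; 7315 < 7776? YES
  n = 23: C(23, 4) = 8855; 8855 < 7776? NO
  n = 24: C(24, 4) = 10626; 10626 < 7776? NO
The largest n with C(n, 4) < 7776 is n = 22 (where E[X] = 7315/7776 ≈ 0.9407). Hence R_6(4) > 22, i.e. R_6(4) ≥ 23.

Largest n = 22; hence R_6(4) > 22.


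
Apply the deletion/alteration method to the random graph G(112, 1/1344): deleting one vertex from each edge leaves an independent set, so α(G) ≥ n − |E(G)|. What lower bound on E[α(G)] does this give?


E[|E(G)|] = C(112, 2)·p = 6216 · (1/1344) = 37/8.
E[α(G)] ≥ n − E[|E(G)|] = 112 − 37/8 = 859/8.
Numerically: ≈ 107.37500.
(This is only a lower bound; the true E[α(G)] may be larger.)

E[α(G)] ≥ 859/8 ≈ 107.37500.


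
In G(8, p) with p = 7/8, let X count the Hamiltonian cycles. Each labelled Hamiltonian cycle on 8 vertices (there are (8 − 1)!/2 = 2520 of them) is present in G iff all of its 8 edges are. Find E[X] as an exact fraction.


K_8 has (8 − 1)!/2 = 2520 labelled Hamiltonian cycles.
For each such Hamiltonian cycle H, let X_H = 1 if all 8 edges of H are present in G. Then P[X_H = 1] = p^{8} = (7/8)^{8} = 5764801/16777216.
By linearity: E[X] = Σ_H E[X_H] = 2520 · p^{8} = 2520 · 5764801/16777216 = 1815912315/2097152.
Numerically: E[X] ≈ 865.9.

E[X] = 2520 · (7/8)^{8} = 1815912315/2097152 ≈ 865.9.


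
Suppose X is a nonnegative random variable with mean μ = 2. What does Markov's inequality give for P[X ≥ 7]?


μ = E[X] = 2, a = 7.
Markov: P[X ≥ 7] ≤ μ/a = (2)/7 = 2/7.
Numerically: ≈ 0.286.
(Since a = 7 > μ = 2.000, the bound 2/7 is < 1 and informative.)

P[X ≥ 7] ≤ 2/7 ≈ 0.286.


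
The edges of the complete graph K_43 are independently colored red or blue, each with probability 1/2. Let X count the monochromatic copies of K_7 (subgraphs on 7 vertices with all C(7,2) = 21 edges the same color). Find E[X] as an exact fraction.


Let X = Σ_S X_S over the C(43, 7) = 32224114 subsets S of size 7, where X_S = 1 if the K_7 on S is monochromatic.
For a fixed S, the K_7 on S has C(7, 2) = 21 edges. P[all 21 edges red] = (1/2)^21, and likewise for blue, so P[monochromatic] = 2·(1/2)^21 = 2^{1 − 21} = 1/1048576.
Summing: E[X] = C(43, 7) · 2^{1 − 21} = 32224114 · 1/1048576 = 16112057/524288.
Numerically: E[X] ≈ 30.731.

E[X] = C(43,7)·2^(1−C(7,2)) = 16112057/524288 ≈ 30.731.


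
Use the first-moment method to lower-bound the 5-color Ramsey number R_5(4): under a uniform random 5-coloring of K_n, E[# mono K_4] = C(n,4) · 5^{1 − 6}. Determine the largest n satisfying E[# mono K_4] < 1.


We need C(n, 4) · 5^{1 − 6} < 1, i.e. C(n, 4) < 5^{6 − 1} = 3125.
Check values of n near the boundary:
  n = 17: C(17, 4) = 2380; 2380 < 3125? YES
  n = 18: C(18, 4) = 3060; 3060 < 3125? YES
  n = 19: C(19, 4) = 3876; 3876 < 3125? NO
  n = 20: C(20, 4) = 4845; 4845 < 3125? NO
The largest n with C(n, 4) < 3125 is n = 18 (where E[X] = 612/625 ≈ 0.9792). Hence R_5(4) > 18, i.e. R_5(4) ≥ 19.

Largest n = 18; hence R_5(4) > 18.


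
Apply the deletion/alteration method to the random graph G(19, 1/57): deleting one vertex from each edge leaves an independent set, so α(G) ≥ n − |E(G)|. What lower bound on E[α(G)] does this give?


E[|E(G)|] = C(19, 2)·p = 171 · (1/57) = 3.
E[α(G)] ≥ n − E[|E(G)|] = 19 − 3 = 16.
Numerically: ≈ 16.000.
(This is only a lower bound; the true E[α(G)] may be larger.)

E[α(G)] ≥ 16 ≈ 16.000.


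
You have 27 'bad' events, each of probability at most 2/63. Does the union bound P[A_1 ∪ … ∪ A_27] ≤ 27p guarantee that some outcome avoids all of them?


Union bound: P[∪_{i=1}^{27} A_i] ≤ Σ_i P[A_i] ≤ 27·p = 27·(2/63) = 6/7.
Numerically: 6/7 ≈ 0.857143.
Is 6/7 < 1? YES.
Since P[∪ A_i] ≤ 6/7 < 1, the complement has P[∩ A_i^c] ≥ 1 − 6/7 = 1/7 > 0, so some outcome avoids every A_i.

27·p = 6/7 ≈ 0.857143; existence CERTIFIED by the union bound.


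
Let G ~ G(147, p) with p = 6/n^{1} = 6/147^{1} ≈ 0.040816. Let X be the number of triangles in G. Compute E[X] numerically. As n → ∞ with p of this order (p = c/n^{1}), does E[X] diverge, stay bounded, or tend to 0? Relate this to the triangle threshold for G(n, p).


Number of potential triangles: C(147, 3) = 518665.
Each occurs with probability p³ ≈ (0.040816)³ ≈ 6.7998878e-05.
By linearity: E[X] = C(147, 3)·p³ ≈ 518665 · 6.7998878e-05 ≈ 35.26864.
Here α = 1, so p = 6/n is exactly at the triangle threshold p ~ 1/n. Asymptotically E[X] → c³/6 = 6³/6 = 36 ≈ 36.00000, a bounded constant. In this regime the triangle count is asymptotically Poisson(c³/6).

E[X] ≈ 35.26864; in regime p = Θ(1/n^{1}) E[X] stays bounded (at the triangle threshold p ~ 1/n).


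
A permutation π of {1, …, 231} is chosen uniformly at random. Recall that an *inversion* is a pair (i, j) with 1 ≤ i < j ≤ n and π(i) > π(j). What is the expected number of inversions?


Write X = Σ X_I over the C(231, 2) = 26565 pairs i < j, with X_I the indicator of one inversion.
There are 26565 indicators.
For each fixed pair i < j, the values π(i) and π(j) are two distinct elements of {1, …, 231} in uniformly random order; by symmetry P[π(i) > π(j)] = 1/2.
By linearity: E[X] = 26565 · (1/2) = C(231, 2) · (1/2) = 26565/2 = 26565/2 ≈ 13282.50000.

E[X] = 26565/2 = 13282.50000.


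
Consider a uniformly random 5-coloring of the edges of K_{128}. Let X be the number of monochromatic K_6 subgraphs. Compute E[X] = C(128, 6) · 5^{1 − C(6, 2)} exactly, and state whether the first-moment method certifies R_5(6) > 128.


E[X] = C(128, 6) · 5^{1 − 15} = 5423611200 · 5^{−14} = 5423611200/6103515625.
As a reduced fraction: E[X] = 216944448/244140625 ≈ 0.88860.
Is E[X] < 1? YES.
Since E[X] < 1, there exists a 5-coloring of K_{128} with no monochromatic K_6; hence R_5(6) > 128.

E[X] = 216944448/244140625 ≈ 0.88860; E[X] < 1, so R_5(6) > 128.


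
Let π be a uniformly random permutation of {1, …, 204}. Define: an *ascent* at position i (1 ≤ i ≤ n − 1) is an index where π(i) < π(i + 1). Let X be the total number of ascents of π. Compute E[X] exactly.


Write X = Σ X_I over i = 1, …, 203, with X_I the indicator of one ascent.
There are 203 indicators.
For each fixed i, the pair (π(i), π(i+1)) is a uniformly random ordered pair of distinct values from {1, …, 204}; by symmetry P[π(i) < π(i+1)] = 1/2.
By linearity: E[X] = 203 · (1/2) = (204 − 1) · (1/2) = 203/2 ≈ 101.500.

E[X] = 203/2 = 101.500.


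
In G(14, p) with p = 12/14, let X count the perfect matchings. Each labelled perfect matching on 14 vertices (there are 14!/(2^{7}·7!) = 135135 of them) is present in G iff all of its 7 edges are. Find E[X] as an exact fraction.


K_14 has 14!/(2^{7}·7!) = 135135 labelled perfect matchings.
For each such perfect matching H, let X_H = 1 if all 7 edges of H are present in G. Then P[X_H = 1] = p^{7} = (6/7)^{7} = 279936/823543.
By linearity: E[X] = Σ_H E[X_H] = 135135 · p^{7} = 135135 · 279936/823543 = 5404164480/117649.
Numerically: E[X] ≈ 45934.6.

E[X] = 135135 · (6/7)^{7} = 5404164480/117649 ≈ 45934.6.


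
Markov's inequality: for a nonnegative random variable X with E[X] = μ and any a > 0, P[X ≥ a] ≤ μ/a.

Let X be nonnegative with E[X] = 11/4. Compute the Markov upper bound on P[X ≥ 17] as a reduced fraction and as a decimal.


μ = E[X] = 11/4, a = 17.
Markov: P[X ≥ 17] ≤ μ/a = (11/4)/17 = 11/68.
Numerically: ≈ 0.16176.
(Since a = 17 > μ = 2.75000, the bound 11/68 is < 1 and informative.)

P[X ≥ 17] ≤ 11/68 ≈ 0.16176.


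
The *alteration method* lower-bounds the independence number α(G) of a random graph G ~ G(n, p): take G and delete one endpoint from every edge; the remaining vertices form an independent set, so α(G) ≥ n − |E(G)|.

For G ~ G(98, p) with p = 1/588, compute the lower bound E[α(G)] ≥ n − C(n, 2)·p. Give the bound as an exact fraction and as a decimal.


E[|E(G)|] = C(98, 2)·p = 4753 · (1/588) = 97/12.
E[α(G)] ≥ n − E[|E(G)|] = 98 − 97/12 = 1079/12.
Numerically: ≈ 89.916667.
(This is only a lower bound; the true E[α(G)] may be larger.)

E[α(G)] ≥ 1079/12 ≈ 89.916667.
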